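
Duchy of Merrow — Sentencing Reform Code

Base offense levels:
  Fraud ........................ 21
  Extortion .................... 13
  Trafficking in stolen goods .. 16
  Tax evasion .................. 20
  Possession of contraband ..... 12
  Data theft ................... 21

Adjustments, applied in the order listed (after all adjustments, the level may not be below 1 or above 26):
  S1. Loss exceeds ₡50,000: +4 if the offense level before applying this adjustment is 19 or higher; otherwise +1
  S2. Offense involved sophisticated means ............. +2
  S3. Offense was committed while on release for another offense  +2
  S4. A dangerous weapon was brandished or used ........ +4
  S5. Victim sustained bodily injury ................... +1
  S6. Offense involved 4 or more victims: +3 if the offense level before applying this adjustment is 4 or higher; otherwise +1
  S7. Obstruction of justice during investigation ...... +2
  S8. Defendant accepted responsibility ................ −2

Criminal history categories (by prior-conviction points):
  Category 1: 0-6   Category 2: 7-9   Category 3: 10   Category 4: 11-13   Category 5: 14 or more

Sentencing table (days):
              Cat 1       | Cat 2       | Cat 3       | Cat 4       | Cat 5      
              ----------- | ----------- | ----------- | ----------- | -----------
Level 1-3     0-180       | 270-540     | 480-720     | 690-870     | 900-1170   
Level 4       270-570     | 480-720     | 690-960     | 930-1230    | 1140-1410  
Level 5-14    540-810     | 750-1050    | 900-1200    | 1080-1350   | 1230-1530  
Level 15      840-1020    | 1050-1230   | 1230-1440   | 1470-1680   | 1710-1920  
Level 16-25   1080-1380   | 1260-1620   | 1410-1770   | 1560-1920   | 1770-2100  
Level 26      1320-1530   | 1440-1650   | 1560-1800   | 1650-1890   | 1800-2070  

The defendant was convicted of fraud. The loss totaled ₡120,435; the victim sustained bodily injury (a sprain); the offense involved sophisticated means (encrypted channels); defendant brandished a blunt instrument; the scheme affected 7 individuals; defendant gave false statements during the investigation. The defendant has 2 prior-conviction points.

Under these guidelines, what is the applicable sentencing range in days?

1320-1530 days

Base offense level for fraud: 21.
S1 applies (level before this adjustment is 21 ≥ 19, so +4): 21 + 4 = 25.
S2 applies: 25 + 2 = 27.
S4 applies: 27 + 4 = 31.
S5 applies: 31 + 1 = 32.
S6 applies (level before this adjustment is 32 ≥ 4, so +3): 32 + 3 = 35.
S7 applies: 35 + 2 = 37.
Level 37 exceeds the maximum of 26; capped at 26.
Final offense level: 26.
Criminal history: 2 prior points → Category 1 (0-6).
Level 26 falls in the 26 band.
Grid: Level 26 × Category 1 = 1320-1530 days.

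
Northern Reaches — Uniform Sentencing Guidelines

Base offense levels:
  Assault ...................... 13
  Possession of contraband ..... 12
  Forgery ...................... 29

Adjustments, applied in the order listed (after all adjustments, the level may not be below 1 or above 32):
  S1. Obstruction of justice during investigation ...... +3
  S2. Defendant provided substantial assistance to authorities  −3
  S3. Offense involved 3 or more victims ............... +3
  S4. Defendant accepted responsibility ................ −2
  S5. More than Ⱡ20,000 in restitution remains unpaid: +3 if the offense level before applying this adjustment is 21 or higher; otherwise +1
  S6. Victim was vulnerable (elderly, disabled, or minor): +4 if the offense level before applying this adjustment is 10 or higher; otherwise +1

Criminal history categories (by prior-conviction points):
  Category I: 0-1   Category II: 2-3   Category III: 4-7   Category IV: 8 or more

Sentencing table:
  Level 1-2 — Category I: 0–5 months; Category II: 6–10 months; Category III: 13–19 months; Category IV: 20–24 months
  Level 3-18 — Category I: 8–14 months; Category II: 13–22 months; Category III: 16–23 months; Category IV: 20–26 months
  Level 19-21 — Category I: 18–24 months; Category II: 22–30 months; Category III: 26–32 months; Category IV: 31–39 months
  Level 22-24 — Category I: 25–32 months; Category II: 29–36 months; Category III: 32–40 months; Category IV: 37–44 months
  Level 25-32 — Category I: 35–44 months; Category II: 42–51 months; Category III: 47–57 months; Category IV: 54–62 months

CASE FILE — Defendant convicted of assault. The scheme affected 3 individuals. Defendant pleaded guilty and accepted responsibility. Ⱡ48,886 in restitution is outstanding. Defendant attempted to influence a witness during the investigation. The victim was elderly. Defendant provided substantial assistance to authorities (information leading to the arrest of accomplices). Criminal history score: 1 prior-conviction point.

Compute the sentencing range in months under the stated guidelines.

18-24 months

Base offense level for assault: 13.
S1 applies: 13 + 3 = 16.
S2 applies: 16 − 3 = 13.
S3 applies: 13 + 3 = 16.
S4 applies: 16 − 2 = 14.
S5 applies (level before this adjustment is 14 < 21, so +1): 14 + 1 = 15.
S6 applies (level before this adjustment is 15 ≥ 10, so +4): 15 + 4 = 19.
Final offense level: 19.
Criminal history: 1 prior point → Category I (0-1).
Level 19 falls in the 19-21 band.
Grid: Level 19-21 × Category I = 18-24 months.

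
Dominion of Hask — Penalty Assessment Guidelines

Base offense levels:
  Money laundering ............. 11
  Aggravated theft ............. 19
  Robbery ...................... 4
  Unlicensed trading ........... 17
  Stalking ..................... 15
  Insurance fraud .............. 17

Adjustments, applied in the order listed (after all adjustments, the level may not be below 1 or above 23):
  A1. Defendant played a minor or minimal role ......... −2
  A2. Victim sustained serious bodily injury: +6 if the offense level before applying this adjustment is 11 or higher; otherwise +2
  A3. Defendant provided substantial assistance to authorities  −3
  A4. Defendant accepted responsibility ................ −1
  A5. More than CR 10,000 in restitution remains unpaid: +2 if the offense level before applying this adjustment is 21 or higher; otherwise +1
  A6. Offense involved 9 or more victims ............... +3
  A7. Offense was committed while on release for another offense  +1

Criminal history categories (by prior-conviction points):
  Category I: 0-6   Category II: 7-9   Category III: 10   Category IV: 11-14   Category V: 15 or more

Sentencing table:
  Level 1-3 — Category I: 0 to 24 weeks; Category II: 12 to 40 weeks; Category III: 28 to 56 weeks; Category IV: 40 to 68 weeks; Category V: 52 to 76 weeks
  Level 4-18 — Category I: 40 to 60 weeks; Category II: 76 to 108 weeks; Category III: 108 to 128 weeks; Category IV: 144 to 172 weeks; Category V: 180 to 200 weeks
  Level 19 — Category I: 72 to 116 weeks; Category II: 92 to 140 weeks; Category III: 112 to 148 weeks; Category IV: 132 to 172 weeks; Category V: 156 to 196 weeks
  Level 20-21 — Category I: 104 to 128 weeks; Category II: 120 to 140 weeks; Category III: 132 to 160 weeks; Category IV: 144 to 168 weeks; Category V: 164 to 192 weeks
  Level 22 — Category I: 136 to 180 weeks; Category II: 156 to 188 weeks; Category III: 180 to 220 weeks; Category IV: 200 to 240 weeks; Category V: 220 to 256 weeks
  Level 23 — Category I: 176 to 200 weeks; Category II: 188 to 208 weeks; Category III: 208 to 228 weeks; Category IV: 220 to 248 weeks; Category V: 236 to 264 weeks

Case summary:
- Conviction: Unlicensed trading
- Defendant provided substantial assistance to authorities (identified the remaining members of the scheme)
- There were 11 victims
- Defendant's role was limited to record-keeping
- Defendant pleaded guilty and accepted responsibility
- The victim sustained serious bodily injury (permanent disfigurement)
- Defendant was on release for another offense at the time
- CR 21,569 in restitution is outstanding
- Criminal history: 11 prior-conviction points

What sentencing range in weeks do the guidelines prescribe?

Base offense level for unlicensed trading: 17.
A1 applies: 17 − 2 = 15.
A2 applies (level before this adjustment is 15 ≥ 11, so +6): 15 + 6 = 21.
A3 applies: 21 − 3 = 18.
A4 applies: 18 − 1 = 17.
A5 applies (level before this adjustment is 17 < 21, so +1): 17 + 1 = 18.
A6 applies: 18 + 3 = 21.
A7 applies: 21 + 1 = 22.
Final offense level: 22.
Criminal history: 11 prior points → Category IV (11-14).
Level 22 falls in the 22 band.
Grid: Level 22 × Category IV = 200-240 weeks.

200-240 weeks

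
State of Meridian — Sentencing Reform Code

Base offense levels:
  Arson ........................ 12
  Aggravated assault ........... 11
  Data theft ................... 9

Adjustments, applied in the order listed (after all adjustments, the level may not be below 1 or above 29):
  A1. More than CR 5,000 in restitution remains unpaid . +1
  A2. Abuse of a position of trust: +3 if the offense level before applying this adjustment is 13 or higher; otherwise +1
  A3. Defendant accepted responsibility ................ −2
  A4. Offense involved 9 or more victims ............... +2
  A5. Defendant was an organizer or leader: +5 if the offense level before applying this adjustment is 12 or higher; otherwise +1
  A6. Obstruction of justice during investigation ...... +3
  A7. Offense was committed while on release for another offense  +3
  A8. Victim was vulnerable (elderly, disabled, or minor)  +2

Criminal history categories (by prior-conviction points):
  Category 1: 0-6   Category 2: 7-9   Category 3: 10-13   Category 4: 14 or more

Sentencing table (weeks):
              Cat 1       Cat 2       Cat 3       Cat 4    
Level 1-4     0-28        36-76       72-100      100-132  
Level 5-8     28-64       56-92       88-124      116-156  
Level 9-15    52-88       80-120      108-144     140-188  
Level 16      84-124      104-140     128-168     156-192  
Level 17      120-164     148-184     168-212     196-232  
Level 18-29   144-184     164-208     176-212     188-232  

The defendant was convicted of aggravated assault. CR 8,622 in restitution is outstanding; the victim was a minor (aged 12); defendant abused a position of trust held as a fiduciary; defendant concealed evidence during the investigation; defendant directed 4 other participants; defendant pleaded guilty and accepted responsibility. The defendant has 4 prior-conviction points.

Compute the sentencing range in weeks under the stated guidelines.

Base offense level for aggravated assault: 11.
A1 applies: 11 + 1 = 12.
A2 applies (level before this adjustment is 12 < 13, so +1): 12 + 1 = 13.
A3 applies: 13 − 2 = 11.
A4 does not apply.
A5 applies (level before this adjustment is 11 < 12, so +1): 11 + 1 = 12.
A6 applies: 12 + 3 = 15.
A8 applies: 15 + 2 = 17.
Final offense level: 17.
Criminal history: 4 prior points → Category 1 (0-6).
Level 17 falls in the 17 band.
Grid: Level 17 × Category 1 = 120-164 weeks.

120-164 weeks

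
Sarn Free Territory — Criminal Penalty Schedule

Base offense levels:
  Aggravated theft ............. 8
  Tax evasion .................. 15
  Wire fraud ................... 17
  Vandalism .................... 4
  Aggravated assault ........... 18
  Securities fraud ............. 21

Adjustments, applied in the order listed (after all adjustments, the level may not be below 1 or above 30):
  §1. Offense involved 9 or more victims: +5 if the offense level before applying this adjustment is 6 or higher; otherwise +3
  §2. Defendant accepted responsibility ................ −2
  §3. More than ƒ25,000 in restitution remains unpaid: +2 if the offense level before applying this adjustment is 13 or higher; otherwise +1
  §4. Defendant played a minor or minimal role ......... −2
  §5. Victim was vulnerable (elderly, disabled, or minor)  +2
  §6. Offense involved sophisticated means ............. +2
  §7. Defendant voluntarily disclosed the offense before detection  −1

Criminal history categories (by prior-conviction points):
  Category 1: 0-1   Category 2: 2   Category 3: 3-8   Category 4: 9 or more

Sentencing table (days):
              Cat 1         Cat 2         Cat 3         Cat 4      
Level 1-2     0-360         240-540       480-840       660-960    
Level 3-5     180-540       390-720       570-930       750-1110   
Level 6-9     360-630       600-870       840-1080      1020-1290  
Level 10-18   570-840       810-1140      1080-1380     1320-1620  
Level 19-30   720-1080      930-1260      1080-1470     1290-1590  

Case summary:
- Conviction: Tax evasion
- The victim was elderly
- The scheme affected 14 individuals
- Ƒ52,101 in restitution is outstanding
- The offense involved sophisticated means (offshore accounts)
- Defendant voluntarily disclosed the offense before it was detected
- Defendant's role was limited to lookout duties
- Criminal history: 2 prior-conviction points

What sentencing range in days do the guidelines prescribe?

Base offense level for tax evasion: 15.
§1 applies (level before this adjustment is 15 ≥ 6, so +5): 15 + 5 = 20.
§2 does not apply.
§3 applies (level before this adjustment is 20 ≥ 13, so +2): 20 + 2 = 22.
§4 applies: 22 − 2 = 20.
§5 applies: 20 + 2 = 22.
§6 applies: 22 + 2 = 24.
§7 applies: 24 − 1 = 23.
Final offense level: 23.
Criminal history: 2 prior points → Category 2 (2).
Level 23 falls in the 19-30 band.
Grid: Level 19-30 × Category 2 = 930-1260 days.

930-1260 days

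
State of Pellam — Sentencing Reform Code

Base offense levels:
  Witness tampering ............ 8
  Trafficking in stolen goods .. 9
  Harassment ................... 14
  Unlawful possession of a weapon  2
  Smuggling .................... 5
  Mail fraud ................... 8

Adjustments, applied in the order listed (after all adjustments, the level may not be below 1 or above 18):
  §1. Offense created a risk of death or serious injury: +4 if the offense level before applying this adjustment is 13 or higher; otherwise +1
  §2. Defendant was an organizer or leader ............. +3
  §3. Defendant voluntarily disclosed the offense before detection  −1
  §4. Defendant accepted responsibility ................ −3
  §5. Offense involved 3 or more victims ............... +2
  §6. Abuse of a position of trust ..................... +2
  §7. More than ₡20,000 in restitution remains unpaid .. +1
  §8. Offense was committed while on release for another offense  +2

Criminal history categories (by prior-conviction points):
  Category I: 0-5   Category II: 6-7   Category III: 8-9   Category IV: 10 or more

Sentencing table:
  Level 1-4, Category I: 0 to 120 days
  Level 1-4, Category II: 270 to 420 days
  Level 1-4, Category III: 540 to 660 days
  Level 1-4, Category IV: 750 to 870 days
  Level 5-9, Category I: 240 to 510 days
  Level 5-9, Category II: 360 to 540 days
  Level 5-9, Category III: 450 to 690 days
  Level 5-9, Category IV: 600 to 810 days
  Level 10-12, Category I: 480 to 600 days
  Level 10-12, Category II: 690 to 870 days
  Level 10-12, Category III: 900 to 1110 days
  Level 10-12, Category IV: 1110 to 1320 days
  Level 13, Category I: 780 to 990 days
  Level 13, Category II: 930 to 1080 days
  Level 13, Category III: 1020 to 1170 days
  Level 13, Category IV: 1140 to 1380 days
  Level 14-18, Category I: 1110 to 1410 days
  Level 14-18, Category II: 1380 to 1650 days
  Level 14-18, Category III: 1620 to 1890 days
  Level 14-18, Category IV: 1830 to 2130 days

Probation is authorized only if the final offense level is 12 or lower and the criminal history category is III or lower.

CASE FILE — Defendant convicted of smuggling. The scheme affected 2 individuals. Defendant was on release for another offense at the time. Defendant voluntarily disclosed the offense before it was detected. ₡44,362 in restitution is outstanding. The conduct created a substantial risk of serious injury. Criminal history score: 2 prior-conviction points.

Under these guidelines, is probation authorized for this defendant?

Yes

Base offense level for smuggling: 5.
§1 applies (level before this adjustment is 5 < 13, so +1): 5 + 1 = 6.
§3 applies: 6 − 1 = 5.
§6 does not apply.
§7 applies: 5 + 1 = 6.
§8 applies: 6 + 2 = 8.
Final offense level: 8.
Criminal history: 2 prior points → Category I (0-5).
Level 8 falls in the 5-9 band.
Grid: Level 5-9 × Category I = 240-510 days.
Probation check: level 8 ≤ 12 and category I ≤ III → eligible.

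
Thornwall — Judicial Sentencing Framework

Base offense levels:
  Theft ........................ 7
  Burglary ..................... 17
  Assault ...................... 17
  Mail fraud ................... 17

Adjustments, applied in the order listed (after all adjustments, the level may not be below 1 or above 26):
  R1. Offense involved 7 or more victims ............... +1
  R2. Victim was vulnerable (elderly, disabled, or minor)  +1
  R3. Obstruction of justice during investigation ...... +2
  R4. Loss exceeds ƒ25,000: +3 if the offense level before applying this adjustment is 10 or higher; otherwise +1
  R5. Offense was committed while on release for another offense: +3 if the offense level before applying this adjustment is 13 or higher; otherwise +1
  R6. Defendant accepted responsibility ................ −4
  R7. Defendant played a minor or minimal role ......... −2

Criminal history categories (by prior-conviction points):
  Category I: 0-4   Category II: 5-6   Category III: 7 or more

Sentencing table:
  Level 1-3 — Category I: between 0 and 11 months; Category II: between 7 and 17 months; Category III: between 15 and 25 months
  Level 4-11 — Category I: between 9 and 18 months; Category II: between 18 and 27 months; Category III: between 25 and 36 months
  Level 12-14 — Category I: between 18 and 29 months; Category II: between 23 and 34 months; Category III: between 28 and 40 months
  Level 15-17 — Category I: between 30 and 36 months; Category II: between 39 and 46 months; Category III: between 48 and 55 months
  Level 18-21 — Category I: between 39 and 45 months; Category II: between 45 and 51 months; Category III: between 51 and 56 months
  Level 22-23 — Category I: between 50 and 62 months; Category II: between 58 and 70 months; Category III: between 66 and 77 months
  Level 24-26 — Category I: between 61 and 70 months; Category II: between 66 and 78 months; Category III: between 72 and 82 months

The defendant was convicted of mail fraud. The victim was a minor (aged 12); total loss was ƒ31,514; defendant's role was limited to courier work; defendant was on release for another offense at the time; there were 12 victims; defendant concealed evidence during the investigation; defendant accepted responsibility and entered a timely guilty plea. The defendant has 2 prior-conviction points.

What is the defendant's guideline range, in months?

Base offense level for mail fraud: 17.
R1 applies: 17 + 1 = 18.
R2 applies: 18 + 1 = 19.
R3 applies: 19 + 2 = 21.
R4 applies (level before this adjustment is 21 ≥ 10, so +3): 21 + 3 = 24.
R5 applies (level before this adjustment is 24 ≥ 13, so +3): 24 + 3 = 27.
R6 applies: 27 − 4 = 23.
R7 applies: 23 − 2 = 21.
Final offense level: 21.
Criminal history: 2 prior points → Category I (0-4).
Level 21 falls in the 18-21 band.
Grid: Level 18-21 × Category I = 39-45 months.

39-45 months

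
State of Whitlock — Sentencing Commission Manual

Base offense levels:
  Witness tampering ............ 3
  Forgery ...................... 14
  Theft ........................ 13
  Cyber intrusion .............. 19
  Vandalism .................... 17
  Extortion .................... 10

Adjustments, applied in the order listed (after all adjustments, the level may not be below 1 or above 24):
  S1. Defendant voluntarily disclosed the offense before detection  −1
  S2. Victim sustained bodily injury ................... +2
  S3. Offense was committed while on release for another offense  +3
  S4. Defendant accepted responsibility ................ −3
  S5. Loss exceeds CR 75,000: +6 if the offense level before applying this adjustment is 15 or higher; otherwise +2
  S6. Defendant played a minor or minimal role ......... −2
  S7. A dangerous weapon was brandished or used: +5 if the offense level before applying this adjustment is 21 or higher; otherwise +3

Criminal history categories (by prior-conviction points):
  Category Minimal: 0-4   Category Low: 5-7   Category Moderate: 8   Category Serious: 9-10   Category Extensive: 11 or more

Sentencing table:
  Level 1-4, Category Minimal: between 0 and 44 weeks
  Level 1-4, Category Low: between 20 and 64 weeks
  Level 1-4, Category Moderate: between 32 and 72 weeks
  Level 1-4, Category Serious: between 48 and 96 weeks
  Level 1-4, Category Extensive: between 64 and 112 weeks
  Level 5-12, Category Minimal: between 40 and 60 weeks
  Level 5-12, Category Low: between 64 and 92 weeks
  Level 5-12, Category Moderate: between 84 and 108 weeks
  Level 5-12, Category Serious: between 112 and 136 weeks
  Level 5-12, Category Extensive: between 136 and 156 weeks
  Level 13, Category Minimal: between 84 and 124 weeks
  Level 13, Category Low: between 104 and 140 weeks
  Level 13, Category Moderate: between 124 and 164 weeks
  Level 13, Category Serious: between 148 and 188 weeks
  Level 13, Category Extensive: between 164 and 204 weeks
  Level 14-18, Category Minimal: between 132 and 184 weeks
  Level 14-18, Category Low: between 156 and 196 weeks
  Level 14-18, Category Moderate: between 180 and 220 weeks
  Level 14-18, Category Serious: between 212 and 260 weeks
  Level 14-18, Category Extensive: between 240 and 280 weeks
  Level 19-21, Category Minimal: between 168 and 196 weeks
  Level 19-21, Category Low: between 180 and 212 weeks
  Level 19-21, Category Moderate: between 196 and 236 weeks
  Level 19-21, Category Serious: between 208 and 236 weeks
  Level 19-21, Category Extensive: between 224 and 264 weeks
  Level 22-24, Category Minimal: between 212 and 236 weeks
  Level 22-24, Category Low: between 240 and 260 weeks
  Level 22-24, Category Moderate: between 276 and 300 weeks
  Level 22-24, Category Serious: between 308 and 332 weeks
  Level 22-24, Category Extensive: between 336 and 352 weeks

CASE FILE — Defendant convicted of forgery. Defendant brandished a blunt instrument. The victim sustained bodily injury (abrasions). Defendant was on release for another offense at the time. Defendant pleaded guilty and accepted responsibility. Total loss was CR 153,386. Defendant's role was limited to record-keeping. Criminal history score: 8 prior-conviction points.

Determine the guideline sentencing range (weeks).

276-300 weeks

Base offense level for forgery: 14.
S1 does not apply.
S2 applies: 14 + 2 = 16.
S3 applies: 16 + 3 = 19.
S4 applies: 19 − 3 = 16.
S5 applies (level before this adjustment is 16 ≥ 15, so +6): 16 + 6 = 22.
S6 applies: 22 − 2 = 20.
S7 applies (level before this adjustment is 20 < 21, so +3): 20 + 3 = 23.
Final offense level: 23.
Criminal history: 8 prior points → Category Moderate (8).
Level 23 falls in the 22-24 band.
Grid: Level 22-24 × Category Moderate = 276-300 weeks.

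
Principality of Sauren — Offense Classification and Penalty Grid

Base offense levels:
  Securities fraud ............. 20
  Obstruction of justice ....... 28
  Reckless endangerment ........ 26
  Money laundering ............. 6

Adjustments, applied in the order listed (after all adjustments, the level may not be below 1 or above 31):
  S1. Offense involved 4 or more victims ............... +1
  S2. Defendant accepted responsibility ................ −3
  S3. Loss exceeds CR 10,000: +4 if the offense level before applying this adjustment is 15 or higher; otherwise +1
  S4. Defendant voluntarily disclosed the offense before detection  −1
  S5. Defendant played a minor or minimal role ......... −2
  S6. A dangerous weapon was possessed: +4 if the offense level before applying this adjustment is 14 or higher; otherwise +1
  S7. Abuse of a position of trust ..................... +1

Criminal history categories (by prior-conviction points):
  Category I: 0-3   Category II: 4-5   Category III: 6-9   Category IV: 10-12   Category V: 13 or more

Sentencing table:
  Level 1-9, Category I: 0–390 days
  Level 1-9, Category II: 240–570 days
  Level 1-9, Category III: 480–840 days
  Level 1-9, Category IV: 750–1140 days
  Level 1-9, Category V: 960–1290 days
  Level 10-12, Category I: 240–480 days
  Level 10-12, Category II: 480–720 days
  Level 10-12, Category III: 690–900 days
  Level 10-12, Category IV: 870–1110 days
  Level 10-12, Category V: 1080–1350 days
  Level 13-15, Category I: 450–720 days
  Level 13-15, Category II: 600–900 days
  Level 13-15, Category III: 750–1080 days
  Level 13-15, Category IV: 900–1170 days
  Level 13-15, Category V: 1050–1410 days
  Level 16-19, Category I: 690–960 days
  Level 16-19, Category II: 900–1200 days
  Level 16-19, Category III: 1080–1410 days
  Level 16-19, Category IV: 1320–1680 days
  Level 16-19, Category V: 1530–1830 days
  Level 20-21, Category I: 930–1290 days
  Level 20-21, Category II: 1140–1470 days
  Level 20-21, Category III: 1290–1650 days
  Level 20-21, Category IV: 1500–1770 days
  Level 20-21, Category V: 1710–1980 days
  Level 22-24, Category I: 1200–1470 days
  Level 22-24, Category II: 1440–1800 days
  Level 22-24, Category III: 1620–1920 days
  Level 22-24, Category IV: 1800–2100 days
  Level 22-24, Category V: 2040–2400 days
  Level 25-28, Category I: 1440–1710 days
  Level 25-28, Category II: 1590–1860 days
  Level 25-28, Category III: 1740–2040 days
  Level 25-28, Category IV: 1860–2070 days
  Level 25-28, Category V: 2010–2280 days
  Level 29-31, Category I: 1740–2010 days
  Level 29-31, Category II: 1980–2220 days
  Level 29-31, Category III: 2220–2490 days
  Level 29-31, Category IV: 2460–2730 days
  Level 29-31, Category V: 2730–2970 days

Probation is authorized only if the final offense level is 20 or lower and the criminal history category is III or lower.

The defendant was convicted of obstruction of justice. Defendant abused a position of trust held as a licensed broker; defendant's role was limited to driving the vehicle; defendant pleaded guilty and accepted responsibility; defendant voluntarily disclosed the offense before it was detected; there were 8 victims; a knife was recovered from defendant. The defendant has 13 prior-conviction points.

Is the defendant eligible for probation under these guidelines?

Base offense level for obstruction of justice: 28.
S1 applies: 28 + 1 = 29.
S2 applies: 29 − 3 = 26.
S3 does not apply.
S4 applies: 26 − 1 = 25.
S5 applies: 25 − 2 = 23.
S6 applies (level before this adjustment is 23 ≥ 14, so +4): 23 + 4 = 27.
S7 applies: 27 + 1 = 28.
Final offense level: 28.
Criminal history: 13 prior points → Category V (13+).
Level 28 falls in the 25-28 band.
Grid: Level 25-28 × Category V = 2010-2280 days.
Probation check: level 28 > 20 and category V > III → not eligible.

No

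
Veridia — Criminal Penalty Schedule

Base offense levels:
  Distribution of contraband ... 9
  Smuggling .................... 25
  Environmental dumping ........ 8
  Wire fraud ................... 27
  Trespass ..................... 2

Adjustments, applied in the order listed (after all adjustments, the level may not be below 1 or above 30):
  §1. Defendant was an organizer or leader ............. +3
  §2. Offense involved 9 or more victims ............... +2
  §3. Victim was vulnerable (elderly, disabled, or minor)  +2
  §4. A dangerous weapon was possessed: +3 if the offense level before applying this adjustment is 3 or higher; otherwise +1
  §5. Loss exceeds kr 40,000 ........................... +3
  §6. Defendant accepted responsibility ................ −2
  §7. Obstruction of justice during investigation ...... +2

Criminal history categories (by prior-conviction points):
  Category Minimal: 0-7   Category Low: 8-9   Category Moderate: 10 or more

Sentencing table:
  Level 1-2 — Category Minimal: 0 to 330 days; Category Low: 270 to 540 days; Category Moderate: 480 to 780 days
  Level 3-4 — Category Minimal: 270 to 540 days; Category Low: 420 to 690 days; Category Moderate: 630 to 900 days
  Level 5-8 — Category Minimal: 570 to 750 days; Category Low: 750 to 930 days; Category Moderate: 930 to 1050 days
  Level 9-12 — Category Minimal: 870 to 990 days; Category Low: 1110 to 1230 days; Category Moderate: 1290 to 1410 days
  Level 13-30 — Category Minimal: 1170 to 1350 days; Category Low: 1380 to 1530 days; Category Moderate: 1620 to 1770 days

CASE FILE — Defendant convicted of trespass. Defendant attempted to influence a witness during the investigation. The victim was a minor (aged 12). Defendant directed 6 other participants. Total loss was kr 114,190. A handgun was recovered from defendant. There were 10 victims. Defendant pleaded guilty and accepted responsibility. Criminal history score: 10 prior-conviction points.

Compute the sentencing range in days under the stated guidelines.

Base offense level for trespass: 2.
§1 applies: 2 + 3 = 5.
§2 applies: 5 + 2 = 7.
§3 applies: 7 + 2 = 9.
§4 applies (level before this adjustment is 9 ≥ 3, so +3): 9 + 3 = 12.
§5 applies: 12 + 3 = 15.
§6 applies: 15 − 2 = 13.
§7 applies: 13 + 2 = 15.
Final offense level: 15.
Criminal history: 10 prior points → Category Moderate (10+).
Level 15 falls in the 13-30 band.
Grid: Level 13-30 × Category Moderate = 1620-1770 days.

1620-1770 days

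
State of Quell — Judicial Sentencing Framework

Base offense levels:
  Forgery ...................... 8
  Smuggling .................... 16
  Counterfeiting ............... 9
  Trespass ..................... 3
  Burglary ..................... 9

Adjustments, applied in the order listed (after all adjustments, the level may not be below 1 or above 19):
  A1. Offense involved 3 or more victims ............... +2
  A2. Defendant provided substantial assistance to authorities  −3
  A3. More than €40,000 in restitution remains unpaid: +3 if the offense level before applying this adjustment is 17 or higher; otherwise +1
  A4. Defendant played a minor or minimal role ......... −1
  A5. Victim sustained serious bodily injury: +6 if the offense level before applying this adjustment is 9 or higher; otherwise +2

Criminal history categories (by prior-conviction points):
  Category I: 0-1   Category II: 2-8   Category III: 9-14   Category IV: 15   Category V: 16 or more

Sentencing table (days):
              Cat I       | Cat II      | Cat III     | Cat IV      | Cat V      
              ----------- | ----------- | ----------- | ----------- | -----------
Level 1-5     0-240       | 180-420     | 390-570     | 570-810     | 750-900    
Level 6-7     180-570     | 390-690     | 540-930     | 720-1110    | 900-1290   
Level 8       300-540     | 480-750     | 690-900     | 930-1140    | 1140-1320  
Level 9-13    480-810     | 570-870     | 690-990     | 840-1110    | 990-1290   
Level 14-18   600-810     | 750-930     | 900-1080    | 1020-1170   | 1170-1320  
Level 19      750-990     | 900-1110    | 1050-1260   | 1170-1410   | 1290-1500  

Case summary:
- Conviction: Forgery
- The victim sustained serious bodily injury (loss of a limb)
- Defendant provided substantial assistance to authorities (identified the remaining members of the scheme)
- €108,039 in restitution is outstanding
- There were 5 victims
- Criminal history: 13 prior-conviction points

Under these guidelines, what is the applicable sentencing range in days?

690-990 days

Base offense level for forgery: 8.
A1 applies: 8 + 2 = 10.
A2 applies: 10 − 3 = 7.
A3 applies (level before this adjustment is 7 < 17, so +1): 7 + 1 = 8.
A4 does not apply.
A5 applies (level before this adjustment is 8 < 9, so +2): 8 + 2 = 10.
Final offense level: 10.
Criminal history: 13 prior points → Category III (9-14).
Level 10 falls in the 9-13 band.
Grid: Level 9-13 × Category III = 690-990 days.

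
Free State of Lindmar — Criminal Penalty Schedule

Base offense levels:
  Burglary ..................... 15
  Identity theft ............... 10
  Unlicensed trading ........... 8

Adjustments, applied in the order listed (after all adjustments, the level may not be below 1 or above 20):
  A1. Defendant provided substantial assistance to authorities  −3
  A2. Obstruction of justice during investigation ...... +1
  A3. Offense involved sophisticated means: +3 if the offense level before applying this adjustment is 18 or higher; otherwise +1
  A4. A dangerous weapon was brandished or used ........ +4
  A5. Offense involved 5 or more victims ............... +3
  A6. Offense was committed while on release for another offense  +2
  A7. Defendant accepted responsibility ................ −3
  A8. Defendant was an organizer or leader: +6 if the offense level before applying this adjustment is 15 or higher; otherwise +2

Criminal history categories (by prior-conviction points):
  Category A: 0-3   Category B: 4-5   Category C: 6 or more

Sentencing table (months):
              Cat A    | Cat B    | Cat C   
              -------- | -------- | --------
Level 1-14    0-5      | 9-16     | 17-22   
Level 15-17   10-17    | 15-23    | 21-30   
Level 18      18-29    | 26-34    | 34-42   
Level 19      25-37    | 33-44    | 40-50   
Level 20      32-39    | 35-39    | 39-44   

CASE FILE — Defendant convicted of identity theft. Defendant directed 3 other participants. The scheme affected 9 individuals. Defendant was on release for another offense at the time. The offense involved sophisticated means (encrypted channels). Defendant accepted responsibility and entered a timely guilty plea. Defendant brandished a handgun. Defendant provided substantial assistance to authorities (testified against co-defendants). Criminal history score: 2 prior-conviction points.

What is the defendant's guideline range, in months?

Base offense level for identity theft: 10.
A1 applies: 10 − 3 = 7.
A3 applies (level before this adjustment is 7 < 18, so +1): 7 + 1 = 8.
A4 applies: 8 + 4 = 12.
A5 applies: 12 + 3 = 15.
A6 applies: 15 + 2 = 17.
A7 applies: 17 − 3 = 14.
A8 applies (level before this adjustment is 14 < 15, so +2): 14 + 2 = 16.
Final offense level: 16.
Criminal history: 2 prior points → Category A (0-3).
Level 16 falls in the 15-17 band.
Grid: Level 15-17 × Category A = 10-17 months.

10-17 months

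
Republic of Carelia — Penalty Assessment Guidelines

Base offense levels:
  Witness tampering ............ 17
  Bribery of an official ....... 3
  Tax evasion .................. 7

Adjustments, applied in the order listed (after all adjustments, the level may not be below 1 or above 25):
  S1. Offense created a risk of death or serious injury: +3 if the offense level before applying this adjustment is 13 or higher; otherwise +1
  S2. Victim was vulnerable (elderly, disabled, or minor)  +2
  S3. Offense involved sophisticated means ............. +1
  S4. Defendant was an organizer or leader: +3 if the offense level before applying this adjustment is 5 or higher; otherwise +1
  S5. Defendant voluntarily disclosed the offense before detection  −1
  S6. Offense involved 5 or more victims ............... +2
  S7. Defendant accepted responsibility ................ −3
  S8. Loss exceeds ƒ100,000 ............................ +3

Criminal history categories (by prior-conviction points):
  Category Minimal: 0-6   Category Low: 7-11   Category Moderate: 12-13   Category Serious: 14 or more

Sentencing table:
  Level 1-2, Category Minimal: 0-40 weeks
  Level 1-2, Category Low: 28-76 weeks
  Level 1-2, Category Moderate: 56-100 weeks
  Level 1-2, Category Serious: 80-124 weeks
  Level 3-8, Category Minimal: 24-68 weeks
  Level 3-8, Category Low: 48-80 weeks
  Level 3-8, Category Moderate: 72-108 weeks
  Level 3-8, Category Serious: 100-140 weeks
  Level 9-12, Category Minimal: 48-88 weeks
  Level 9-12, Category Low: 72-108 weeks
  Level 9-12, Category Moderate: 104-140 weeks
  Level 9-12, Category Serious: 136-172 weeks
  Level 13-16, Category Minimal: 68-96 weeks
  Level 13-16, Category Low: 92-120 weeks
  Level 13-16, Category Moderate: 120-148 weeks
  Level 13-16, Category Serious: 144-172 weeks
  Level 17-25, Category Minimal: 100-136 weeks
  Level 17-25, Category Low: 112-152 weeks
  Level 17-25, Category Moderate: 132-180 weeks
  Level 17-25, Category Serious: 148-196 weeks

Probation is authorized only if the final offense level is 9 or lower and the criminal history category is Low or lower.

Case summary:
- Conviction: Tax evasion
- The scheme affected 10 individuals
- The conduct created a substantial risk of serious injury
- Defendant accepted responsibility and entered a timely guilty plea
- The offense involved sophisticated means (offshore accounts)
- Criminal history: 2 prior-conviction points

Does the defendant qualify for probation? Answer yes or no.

Yes

Base offense level for tax evasion: 7.
S1 applies (level before this adjustment is 7 < 13, so +1): 7 + 1 = 8.
S2 does not apply.
S3 applies: 8 + 1 = 9.
S4 does not apply.
S6 applies: 9 + 2 = 11.
S7 applies: 11 − 3 = 8.
Final offense level: 8.
Criminal history: 2 prior points → Category Minimal (0-6).
Level 8 falls in the 3-8 band.
Grid: Level 3-8 × Category Minimal = 24-68 weeks.
Probation check: level 8 ≤ 9 and category Minimal ≤ Low → eligible.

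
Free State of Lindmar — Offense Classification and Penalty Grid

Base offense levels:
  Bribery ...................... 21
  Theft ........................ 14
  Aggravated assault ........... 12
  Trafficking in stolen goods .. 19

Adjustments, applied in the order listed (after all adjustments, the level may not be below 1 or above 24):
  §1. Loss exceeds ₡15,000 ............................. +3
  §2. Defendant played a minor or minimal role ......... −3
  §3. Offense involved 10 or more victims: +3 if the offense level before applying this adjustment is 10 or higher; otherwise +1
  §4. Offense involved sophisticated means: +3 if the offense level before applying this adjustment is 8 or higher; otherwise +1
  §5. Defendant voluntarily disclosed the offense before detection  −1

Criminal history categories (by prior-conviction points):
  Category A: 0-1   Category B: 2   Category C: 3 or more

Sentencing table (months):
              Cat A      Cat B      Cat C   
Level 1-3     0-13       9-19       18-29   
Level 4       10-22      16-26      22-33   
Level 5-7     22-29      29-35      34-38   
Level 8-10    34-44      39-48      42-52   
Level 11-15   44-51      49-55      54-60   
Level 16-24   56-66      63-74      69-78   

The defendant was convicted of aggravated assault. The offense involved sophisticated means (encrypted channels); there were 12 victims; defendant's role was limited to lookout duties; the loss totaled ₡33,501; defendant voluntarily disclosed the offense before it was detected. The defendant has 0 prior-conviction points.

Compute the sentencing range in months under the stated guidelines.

56-66 months

Base offense level for aggravated assault: 12.
§1 applies: 12 + 3 = 15.
§2 applies: 15 − 3 = 12.
§3 applies (level before this adjustment is 12 ≥ 10, so +3): 12 + 3 = 15.
§4 applies (level before this adjustment is 15 ≥ 8, so +3): 15 + 3 = 18.
§5 applies: 18 − 1 = 17.
Final offense level: 17.
Criminal history: 0 prior points → Category A (0-1).
Level 17 falls in the 16-24 band.
Grid: Level 16-24 × Category A = 56-66 months.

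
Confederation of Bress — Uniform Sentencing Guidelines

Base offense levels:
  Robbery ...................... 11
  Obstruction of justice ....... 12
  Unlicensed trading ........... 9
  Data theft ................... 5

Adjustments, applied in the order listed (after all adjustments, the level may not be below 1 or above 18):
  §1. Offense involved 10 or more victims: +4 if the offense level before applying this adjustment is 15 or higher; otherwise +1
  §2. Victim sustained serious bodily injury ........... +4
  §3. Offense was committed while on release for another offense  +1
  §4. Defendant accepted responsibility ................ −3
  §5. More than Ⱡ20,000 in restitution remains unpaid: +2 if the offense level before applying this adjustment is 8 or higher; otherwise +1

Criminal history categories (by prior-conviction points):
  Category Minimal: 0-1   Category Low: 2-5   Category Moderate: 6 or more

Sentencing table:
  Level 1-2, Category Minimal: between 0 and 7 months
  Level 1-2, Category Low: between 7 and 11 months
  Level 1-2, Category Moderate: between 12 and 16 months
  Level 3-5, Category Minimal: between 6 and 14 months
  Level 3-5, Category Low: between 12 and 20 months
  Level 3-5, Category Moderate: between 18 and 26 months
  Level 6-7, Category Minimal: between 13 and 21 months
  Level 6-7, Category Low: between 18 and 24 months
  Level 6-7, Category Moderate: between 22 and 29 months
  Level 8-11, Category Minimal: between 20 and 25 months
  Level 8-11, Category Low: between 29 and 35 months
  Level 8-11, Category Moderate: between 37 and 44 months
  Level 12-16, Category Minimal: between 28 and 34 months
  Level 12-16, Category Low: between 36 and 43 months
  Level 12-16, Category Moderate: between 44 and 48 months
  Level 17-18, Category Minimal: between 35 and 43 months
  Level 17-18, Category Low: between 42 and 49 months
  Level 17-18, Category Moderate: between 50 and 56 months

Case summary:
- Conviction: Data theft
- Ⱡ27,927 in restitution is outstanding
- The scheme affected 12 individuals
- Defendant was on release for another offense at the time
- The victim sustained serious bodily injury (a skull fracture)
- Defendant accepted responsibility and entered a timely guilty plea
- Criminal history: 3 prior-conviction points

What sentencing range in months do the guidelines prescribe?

Base offense level for data theft: 5.
§1 applies (level before this adjustment is 5 < 15, so +1): 5 + 1 = 6.
§2 applies: 6 + 4 = 10.
§3 applies: 10 + 1 = 11.
§4 applies: 11 − 3 = 8.
§5 applies (level before this adjustment is 8 ≥ 8, so +2): 8 + 2 = 10.
Final offense level: 10.
Criminal history: 3 prior points → Category Low (2-5).
Level 10 falls in the 8-11 band.
Grid: Level 8-11 × Category Low = 29-35 months.

29-35 months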